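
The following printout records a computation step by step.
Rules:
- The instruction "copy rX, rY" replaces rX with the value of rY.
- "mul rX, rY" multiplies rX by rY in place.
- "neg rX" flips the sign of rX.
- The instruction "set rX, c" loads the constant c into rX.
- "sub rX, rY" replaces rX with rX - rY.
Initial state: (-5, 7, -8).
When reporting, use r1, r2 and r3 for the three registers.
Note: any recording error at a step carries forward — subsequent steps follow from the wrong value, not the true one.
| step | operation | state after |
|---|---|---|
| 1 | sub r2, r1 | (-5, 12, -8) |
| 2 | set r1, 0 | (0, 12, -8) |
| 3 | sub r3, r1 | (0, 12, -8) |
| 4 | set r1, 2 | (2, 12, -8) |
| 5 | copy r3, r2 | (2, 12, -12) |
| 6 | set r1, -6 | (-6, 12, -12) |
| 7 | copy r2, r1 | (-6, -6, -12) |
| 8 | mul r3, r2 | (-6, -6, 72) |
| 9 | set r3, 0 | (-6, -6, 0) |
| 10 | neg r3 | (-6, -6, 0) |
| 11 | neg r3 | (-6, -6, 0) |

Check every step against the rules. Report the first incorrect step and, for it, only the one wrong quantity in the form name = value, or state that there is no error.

Step 1: r2 = 7 - -5 = 12 — in agreement.
Step 2: r1 = 0 — no discrepancy.
Step 3: r3 = -8 - 0 = -8 — in agreement.
Step 4: r1 = 2 — matches.
Step 5: r3 = 12 — this is not what the printout shows.
Conclusion: step 5 carries the first error; the entry should be r3 = 12.

step 5, r3 = 12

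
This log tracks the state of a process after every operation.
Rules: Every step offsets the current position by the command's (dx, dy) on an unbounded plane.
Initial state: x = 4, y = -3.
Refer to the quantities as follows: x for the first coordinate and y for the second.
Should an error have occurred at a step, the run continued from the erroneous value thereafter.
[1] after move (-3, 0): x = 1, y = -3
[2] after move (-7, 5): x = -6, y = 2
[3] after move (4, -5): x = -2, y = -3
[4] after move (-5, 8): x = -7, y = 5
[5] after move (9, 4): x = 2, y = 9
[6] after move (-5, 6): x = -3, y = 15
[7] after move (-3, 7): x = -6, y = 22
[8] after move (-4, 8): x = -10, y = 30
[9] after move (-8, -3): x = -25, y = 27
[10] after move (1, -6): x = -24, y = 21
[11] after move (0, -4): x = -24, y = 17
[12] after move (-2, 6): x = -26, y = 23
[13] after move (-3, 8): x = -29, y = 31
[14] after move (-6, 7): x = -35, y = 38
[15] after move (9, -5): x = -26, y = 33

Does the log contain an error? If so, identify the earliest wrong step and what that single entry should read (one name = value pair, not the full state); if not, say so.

step 9, x = -18

1. x = 4 + (-3) = 1, y = -3 + (0) = -3 (in agreement)
2. x = 1 + (-7) = -6, y = -3 + (5) = 2 (matches)
3. x = -6 + (4) = -2, y = 2 + (-5) = -3 (agrees with the log)
4. x = -2 + (-5) = -7, y = -3 + (8) = 5 (matches)
5. x = -7 + (9) = 2, y = 5 + (4) = 9 (in agreement)
6. x = 2 + (-5) = -3, y = 9 + (6) = 15 (exactly as logged)
7. x = -3 + (-3) = -6, y = 15 + (7) = 22 (agrees with the log)
8. x = -6 + (-4) = -10, y = 22 + (8) = 30 (confirmed correct)
9. x = -10 + (-8) = -18, y = 30 + (-3) = 27 (first mismatch against the log)
First incorrect step: 9; the correct value is x = -18.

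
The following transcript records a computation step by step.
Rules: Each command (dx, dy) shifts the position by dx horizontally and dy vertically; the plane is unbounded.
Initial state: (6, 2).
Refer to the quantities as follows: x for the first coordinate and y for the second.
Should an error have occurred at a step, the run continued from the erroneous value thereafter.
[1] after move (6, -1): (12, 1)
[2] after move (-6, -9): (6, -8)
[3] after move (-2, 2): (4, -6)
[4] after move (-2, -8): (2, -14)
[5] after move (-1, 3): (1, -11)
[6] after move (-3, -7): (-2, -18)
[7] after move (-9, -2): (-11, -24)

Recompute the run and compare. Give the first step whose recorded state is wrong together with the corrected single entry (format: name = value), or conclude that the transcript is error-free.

step 7, y = -20

Recomputing the run from the initial state:
step 1: x = 12, y = 1
step 2: x = 6, y = -8
step 3: x = 4, y = -6
step 4: x = 2, y = -14
step 5: x = 1, y = -11
step 6: x = -2, y = -18
step 7: x = -11, y = -20
The first disagreement with the transcript is at step 7, where the value should be y = -20.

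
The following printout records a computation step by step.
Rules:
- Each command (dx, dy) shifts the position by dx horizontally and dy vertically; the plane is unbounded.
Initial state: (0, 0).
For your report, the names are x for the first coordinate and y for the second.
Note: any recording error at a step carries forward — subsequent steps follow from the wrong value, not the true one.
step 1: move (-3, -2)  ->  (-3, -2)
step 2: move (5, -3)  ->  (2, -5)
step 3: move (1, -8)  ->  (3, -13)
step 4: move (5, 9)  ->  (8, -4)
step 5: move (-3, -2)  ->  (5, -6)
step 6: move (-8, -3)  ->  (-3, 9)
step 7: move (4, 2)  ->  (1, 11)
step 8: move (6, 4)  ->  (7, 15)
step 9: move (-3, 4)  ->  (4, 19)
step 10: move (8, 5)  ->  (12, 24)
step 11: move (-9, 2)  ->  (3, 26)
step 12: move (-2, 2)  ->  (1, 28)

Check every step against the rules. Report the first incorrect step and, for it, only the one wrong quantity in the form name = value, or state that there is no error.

step 6, y = -9

step 1: x = 0 + (-3) = -3, y = 0 + (-2) = -2 -> exactly as logged
step 2: x = -3 + (5) = 2, y = -2 + (-3) = -5 -> confirmed correct
step 3: x = 2 + (1) = 3, y = -5 + (-8) = -13 -> no discrepancy
step 4: x = 3 + (5) = 8, y = -13 + (9) = -4 -> same as recorded
step 5: x = 8 + (-3) = 5, y = -4 + (-2) = -6 -> same as recorded
step 6: x = 5 + (-8) = -3, y = -6 + (-3) = -9 -> the printout has a different value
So the first discrepancy is step 6, where the right value is y = -9.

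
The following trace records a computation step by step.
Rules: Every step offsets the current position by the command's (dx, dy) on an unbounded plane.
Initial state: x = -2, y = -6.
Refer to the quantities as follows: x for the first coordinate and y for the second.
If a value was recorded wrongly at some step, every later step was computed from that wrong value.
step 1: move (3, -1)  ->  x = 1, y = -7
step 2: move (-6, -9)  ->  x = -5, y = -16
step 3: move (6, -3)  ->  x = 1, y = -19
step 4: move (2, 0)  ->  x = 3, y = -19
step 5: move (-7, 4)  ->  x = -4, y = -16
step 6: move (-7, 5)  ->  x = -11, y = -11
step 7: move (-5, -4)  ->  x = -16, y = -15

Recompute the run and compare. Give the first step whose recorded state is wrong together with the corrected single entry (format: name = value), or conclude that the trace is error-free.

step 5, y = -15

1. x = -2 + (3) = 1, y = -6 + (-1) = -7 (consistent with the trace)
2. x = 1 + (-6) = -5, y = -7 + (-9) = -16 (consistent with the trace)
3. x = -5 + (6) = 1, y = -16 + (-3) = -19 (same as recorded)
4. x = 1 + (2) = 3, y = -19 + (0) = -19 (no discrepancy)
5. x = 3 + (-7) = -4, y = -19 + (4) = -15 (this is not what the trace shows)
First incorrect step: 5; the correct value is y = -15.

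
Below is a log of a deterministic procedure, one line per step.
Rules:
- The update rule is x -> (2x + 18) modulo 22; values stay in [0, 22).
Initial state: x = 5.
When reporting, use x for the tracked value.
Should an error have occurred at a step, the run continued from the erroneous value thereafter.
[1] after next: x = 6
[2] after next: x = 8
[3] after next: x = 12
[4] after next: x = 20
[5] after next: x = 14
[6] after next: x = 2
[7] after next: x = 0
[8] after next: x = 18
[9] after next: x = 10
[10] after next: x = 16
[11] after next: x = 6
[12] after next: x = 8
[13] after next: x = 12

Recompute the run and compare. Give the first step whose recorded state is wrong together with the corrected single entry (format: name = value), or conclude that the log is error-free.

Step 1: x = (2*5 + 18) mod 22 = 6 — consistent with the log.
Step 2: x = (2*6 + 18) mod 22 = 8 — consistent with the log.
Step 3: x = (2*8 + 18) mod 22 = 12 — agrees with the log.
Step 4: x = (2*12 + 18) mod 22 = 20 — exactly as logged.
Step 5: x = (2*20 + 18) mod 22 = 14 — agrees with the log.
Step 6: x = (2*14 + 18) mod 22 = 2 — same as recorded.
Step 7: x = (2*2 + 18) mod 22 = 0 — verified.
Step 8: x = (2*0 + 18) mod 22 = 18 — no discrepancy.
Step 9: x = (2*18 + 18) mod 22 = 10 — same as recorded.
Step 10: x = (2*10 + 18) mod 22 = 16 — checks out.
Step 11: x = (2*16 + 18) mod 22 = 6 — agrees with the log.
Step 12: x = (2*6 + 18) mod 22 = 8 — checks out.
Step 13: x = (2*8 + 18) mod 22 = 12 — consistent with the log.
No step deviates from the rules.

no error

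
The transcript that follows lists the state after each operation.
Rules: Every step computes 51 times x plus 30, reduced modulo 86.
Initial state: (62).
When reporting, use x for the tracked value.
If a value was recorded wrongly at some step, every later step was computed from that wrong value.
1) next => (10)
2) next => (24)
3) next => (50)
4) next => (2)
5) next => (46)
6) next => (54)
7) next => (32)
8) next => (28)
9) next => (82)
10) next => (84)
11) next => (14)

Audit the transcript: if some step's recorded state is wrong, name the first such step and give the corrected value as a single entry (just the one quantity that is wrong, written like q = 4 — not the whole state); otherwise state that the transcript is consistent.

step 4, x = 0

Recomputing the run from the initial state:
step 1: x = 10
step 2: x = 24
step 3: x = 50
step 4: x = 0
step 5: x = 30
step 6: x = 12
step 7: x = 40
step 8: x = 6
step 9: x = 78
step 10: x = 52
step 11: x = 16
The first disagreement with the transcript is at step 4, where the value should be x = 0.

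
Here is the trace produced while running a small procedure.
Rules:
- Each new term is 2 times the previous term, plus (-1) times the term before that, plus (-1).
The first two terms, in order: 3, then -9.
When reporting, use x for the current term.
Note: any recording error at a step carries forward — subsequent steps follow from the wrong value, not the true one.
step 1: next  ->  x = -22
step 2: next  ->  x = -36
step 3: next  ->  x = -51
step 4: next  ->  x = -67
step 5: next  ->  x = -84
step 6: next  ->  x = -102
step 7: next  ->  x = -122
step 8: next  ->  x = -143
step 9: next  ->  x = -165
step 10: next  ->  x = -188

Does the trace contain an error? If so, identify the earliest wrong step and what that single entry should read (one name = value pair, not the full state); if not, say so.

1. x = 2*(-9) + (-1)*(3) + (-1) = -22 (consistent with the trace)
2. x = 2*(-22) + (-1)*(-9) + (-1) = -36 (matches)
3. x = 2*(-36) + (-1)*(-22) + (-1) = -51 (in agreement)
4. x = 2*(-51) + (-1)*(-36) + (-1) = -67 (agrees with the trace)
5. x = 2*(-67) + (-1)*(-51) + (-1) = -84 (confirmed correct)
6. x = 2*(-84) + (-1)*(-67) + (-1) = -102 (consistent with the trace)
7. x = 2*(-102) + (-1)*(-84) + (-1) = -121 (the trace has a different value)
Conclusion: step 7 carries the first error; the entry should be x = -121.

step 7, x = -121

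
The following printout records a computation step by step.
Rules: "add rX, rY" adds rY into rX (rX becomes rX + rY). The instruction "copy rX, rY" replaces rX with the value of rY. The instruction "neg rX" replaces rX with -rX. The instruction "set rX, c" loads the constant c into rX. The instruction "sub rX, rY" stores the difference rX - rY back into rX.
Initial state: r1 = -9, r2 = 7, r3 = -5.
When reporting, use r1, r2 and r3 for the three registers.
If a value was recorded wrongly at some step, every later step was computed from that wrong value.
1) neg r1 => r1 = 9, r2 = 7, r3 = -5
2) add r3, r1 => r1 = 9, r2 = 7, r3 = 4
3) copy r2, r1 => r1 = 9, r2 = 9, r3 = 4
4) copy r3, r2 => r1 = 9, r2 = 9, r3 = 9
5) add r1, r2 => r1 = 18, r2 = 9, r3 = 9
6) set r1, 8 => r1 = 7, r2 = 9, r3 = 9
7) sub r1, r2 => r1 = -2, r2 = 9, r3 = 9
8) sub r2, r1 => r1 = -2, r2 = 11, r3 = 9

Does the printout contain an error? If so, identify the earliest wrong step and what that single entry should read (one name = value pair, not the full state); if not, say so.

step 1: r1 = -(-9) = 9 -> same as recorded
step 2: r3 = -5 + 9 = 4 -> agrees with the printout
step 3: r2 = 9 -> agrees with the printout
step 4: r3 = 9 -> verified
step 5: r1 = 9 + 9 = 18 -> matches
step 6: r1 = 8 -> not what was recorded
First incorrect step: 6; the correct value is r1 = 8.

step 6, r1 = 8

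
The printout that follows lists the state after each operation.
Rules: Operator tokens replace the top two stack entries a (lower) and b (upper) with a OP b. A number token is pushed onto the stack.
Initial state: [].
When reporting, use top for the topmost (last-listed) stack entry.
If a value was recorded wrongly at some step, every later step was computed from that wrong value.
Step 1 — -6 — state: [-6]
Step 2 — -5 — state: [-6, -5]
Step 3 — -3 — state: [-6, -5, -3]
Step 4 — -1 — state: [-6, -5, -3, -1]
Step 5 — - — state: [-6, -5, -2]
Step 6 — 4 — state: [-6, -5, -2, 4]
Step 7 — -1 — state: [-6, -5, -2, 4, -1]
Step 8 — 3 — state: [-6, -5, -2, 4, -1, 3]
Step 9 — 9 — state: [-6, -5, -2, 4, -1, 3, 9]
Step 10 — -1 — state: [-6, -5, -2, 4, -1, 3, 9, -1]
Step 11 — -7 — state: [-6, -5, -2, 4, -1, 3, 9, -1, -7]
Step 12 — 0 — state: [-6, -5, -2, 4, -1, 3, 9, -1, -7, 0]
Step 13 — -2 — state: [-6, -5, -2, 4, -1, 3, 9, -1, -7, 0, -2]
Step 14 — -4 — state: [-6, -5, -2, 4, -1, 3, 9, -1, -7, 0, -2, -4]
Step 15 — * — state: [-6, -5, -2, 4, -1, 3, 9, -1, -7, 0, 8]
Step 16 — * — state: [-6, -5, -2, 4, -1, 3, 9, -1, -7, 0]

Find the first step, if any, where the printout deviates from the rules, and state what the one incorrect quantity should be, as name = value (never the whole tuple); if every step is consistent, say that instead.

Recomputing the run from the initial state:
step 1: [-6]
step 2: [-6, -5]
step 3: [-6, -5, -3]
step 4: [-6, -5, -3, -1]
step 5: [-6, -5, -2]
step 6: [-6, -5, -2, 4]
step 7: [-6, -5, -2, 4, -1]
step 8: [-6, -5, -2, 4, -1, 3]
step 9: [-6, -5, -2, 4, -1, 3, 9]
step 10: [-6, -5, -2, 4, -1, 3, 9, -1]
step 11: [-6, -5, -2, 4, -1, 3, 9, -1, -7]
step 12: [-6, -5, -2, 4, -1, 3, 9, -1, -7, 0]
step 13: [-6, -5, -2, 4, -1, 3, 9, -1, -7, 0, -2]
step 14: [-6, -5, -2, 4, -1, 3, 9, -1, -7, 0, -2, -4]
step 15: [-6, -5, -2, 4, -1, 3, 9, -1, -7, 0, 8]
step 16: [-6, -5, -2, 4, -1, 3, 9, -1, -7, 0]
This matches the printout at every step.

no error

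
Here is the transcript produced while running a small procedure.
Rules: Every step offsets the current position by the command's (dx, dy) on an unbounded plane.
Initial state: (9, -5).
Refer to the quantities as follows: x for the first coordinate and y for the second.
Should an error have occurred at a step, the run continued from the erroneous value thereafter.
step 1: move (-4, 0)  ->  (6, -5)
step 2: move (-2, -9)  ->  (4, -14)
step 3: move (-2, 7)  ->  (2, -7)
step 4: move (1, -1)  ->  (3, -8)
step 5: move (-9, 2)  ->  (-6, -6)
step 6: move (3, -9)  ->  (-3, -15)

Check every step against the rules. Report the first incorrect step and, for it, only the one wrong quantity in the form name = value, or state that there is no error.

step 1, x = 5

Step 1: x = 9 + (-4) = 5, y = -5 + (0) = -5 — first mismatch against the transcript.
Step 1 is the first one off; corrected, x = 5.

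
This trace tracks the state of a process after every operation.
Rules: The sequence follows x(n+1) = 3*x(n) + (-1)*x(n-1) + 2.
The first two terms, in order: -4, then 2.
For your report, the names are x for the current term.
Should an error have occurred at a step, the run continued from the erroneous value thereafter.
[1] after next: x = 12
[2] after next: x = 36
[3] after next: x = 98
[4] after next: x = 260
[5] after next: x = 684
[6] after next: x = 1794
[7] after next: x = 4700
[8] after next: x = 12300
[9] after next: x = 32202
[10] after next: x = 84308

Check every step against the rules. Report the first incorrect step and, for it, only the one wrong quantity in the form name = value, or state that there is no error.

step 8, x = 12308

Recomputing the run from the initial state:
step 1: x = 12
step 2: x = 36
step 3: x = 98
step 4: x = 260
step 5: x = 684
step 6: x = 1794
step 7: x = 4700
step 8: x = 12308
step 9: x = 32226
step 10: x = 84372
The first disagreement with the trace is at step 8, where the value should be x = 12308.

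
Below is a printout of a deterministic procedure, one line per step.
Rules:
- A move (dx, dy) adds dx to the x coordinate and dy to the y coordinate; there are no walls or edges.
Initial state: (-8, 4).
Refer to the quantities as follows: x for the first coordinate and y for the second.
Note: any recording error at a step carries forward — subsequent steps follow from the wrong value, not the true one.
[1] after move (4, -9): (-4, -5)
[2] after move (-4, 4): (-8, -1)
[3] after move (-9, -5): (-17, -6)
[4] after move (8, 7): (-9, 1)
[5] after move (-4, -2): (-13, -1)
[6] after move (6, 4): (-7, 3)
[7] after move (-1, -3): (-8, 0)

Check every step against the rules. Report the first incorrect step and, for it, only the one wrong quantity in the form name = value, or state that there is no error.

Step 1: x = -8 + (4) = -4, y = 4 + (-9) = -5 — agrees with the printout.
Step 2: x = -4 + (-4) = -8, y = -5 + (4) = -1 — exactly as logged.
Step 3: x = -8 + (-9) = -17, y = -1 + (-5) = -6 — checks out.
Step 4: x = -17 + (8) = -9, y = -6 + (7) = 1 — verified.
Step 5: x = -9 + (-4) = -13, y = 1 + (-2) = -1 — no discrepancy.
Step 6: x = -13 + (6) = -7, y = -1 + (4) = 3 — confirmed correct.
Step 7: x = -7 + (-1) = -8, y = 3 + (-3) = 0 — verified.
No step deviates from the rules.

no error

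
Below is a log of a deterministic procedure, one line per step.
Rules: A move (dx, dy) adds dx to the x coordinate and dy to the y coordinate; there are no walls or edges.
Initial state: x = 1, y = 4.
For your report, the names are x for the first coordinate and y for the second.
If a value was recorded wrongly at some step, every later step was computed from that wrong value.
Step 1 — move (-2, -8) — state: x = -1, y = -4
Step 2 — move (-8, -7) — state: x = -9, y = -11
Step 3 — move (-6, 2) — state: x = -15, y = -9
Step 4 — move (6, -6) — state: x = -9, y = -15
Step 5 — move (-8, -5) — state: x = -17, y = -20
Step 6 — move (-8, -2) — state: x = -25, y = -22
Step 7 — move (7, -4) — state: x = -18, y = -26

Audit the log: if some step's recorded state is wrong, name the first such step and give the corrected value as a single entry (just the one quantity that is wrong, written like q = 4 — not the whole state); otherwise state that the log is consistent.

Step 1: x = 1 + (-2) = -1, y = 4 + (-8) = -4 — exactly as logged.
Step 2: x = -1 + (-8) = -9, y = -4 + (-7) = -11 — same as recorded.
Step 3: x = -9 + (-6) = -15, y = -11 + (2) = -9 — verified.
Step 4: x = -15 + (6) = -9, y = -9 + (-6) = -15 — confirmed correct.
Step 5: x = -9 + (-8) = -17, y = -15 + (-5) = -20 — in agreement.
Step 6: x = -17 + (-8) = -25, y = -20 + (-2) = -22 — no discrepancy.
Step 7: x = -25 + (7) = -18, y = -22 + (-4) = -26 — confirmed correct.
Each recorded entry agrees with the recomputation.

no error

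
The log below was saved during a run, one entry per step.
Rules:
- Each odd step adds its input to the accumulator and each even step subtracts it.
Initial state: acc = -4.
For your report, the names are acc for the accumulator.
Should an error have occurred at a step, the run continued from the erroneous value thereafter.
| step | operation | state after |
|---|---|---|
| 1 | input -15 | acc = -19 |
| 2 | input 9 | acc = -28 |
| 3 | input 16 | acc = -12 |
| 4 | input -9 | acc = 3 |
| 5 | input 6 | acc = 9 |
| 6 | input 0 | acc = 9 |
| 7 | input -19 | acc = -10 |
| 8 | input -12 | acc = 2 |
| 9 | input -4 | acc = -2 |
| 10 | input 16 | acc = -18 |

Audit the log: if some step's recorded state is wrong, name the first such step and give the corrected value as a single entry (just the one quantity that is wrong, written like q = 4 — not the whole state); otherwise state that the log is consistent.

step 1: acc = -4 + -15 = -19 -> confirmed correct
step 2: acc = -19 - 9 = -28 -> consistent with the log
step 3: acc = -28 + 16 = -12 -> checks out
step 4: acc = -12 - -9 = -3 -> not what was recorded
So the first discrepancy is step 4, where the right value is acc = -3.

step 4, acc = -3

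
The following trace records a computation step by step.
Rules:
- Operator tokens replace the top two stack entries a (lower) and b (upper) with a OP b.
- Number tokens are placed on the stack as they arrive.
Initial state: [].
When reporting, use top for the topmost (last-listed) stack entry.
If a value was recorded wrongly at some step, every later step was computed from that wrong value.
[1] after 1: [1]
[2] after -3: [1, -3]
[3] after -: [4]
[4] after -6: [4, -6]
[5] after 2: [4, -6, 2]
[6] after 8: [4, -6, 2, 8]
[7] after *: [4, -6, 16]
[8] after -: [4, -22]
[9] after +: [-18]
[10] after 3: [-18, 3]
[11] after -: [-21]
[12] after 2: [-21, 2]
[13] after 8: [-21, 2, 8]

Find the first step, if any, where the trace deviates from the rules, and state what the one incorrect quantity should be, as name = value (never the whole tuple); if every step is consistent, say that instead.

no error

1. push 1: top = 1 (verified)
2. push -3: top = -3 (checks out)
3. 1 - -3 = 4 (consistent with the trace)
4. push -6: top = -6 (confirmed correct)
5. push 2: top = 2 (matches)
6. push 8: top = 8 (matches)
7. 2 * 8 = 16 (agrees with the trace)
8. -6 - 16 = -22 (no discrepancy)
9. 4 + -22 = -18 (matches)
10. push 3: top = 3 (matches)
11. -18 - 3 = -21 (no discrepancy)
12. push 2: top = 2 (checks out)
13. push 8: top = 8 (agrees with the trace)
The recomputation confirms every line.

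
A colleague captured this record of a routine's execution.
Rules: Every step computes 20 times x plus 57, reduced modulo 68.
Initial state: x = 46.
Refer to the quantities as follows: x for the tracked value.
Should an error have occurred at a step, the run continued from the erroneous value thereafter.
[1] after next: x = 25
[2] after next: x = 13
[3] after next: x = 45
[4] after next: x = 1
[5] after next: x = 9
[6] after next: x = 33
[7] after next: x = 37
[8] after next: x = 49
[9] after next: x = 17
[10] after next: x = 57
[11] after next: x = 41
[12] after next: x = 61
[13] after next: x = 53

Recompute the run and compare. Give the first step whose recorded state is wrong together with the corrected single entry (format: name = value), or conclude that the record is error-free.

Recomputing the run from the initial state:
step 1: x = 25
step 2: x = 13
step 3: x = 45
step 4: x = 5
step 5: x = 21
step 6: x = 1
step 7: x = 9
step 8: x = 33
step 9: x = 37
step 10: x = 49
step 11: x = 17
step 12: x = 57
step 13: x = 41
The first disagreement with the record is at step 4, where the value should be x = 5.

step 4, x = 5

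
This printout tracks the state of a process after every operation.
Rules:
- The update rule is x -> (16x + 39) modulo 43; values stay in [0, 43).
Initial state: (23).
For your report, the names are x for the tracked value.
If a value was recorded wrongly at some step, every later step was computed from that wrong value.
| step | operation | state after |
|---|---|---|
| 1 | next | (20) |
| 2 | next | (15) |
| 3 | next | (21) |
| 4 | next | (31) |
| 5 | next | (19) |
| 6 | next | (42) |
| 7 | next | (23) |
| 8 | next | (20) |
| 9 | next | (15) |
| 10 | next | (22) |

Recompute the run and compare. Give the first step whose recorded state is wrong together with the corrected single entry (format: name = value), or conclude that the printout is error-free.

step 10, x = 21

step 1: x = (16*23 + 39) mod 43 = 20 -> confirmed correct
step 2: x = (16*20 + 39) mod 43 = 15 -> matches
step 3: x = (16*15 + 39) mod 43 = 21 -> verified
step 4: x = (16*21 + 39) mod 43 = 31 -> same as recorded
step 5: x = (16*31 + 39) mod 43 = 19 -> confirmed correct
step 6: x = (16*19 + 39) mod 43 = 42 -> verified
step 7: x = (16*42 + 39) mod 43 = 23 -> exactly as logged
step 8: x = (16*23 + 39) mod 43 = 20 -> no discrepancy
step 9: x = (16*20 + 39) mod 43 = 15 -> same as recorded
step 10: x = (16*15 + 39) mod 43 = 21 -> the printout disagrees here
First deviation found at step 10; the corrected entry is x = 21.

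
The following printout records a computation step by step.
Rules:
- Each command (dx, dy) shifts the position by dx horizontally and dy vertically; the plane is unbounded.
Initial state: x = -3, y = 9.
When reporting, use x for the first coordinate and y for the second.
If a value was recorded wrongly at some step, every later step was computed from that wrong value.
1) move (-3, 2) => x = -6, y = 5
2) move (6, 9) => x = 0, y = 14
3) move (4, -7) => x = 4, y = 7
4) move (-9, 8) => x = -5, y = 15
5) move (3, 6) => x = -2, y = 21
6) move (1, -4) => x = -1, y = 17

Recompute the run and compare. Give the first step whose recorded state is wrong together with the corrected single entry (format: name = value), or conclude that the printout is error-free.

1. x = -3 + (-3) = -6, y = 9 + (2) = 11 (a discrepancy with the printout)
That makes step 1 the first incorrect line — y = 11 is what it should show.

step 1, y = 11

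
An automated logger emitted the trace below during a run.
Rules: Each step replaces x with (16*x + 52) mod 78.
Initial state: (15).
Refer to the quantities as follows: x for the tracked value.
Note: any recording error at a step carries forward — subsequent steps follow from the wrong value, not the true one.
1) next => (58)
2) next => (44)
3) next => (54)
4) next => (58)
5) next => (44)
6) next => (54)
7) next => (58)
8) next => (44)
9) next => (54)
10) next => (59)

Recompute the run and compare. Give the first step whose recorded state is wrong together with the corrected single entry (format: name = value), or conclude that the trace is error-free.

step 10, x = 58

Recomputing the run from the initial state:
step 1: x = 58
step 2: x = 44
step 3: x = 54
step 4: x = 58
step 5: x = 44
step 6: x = 54
step 7: x = 58
step 8: x = 44
step 9: x = 54
step 10: x = 58
The first disagreement with the trace is at step 10, where the value should be x = 58.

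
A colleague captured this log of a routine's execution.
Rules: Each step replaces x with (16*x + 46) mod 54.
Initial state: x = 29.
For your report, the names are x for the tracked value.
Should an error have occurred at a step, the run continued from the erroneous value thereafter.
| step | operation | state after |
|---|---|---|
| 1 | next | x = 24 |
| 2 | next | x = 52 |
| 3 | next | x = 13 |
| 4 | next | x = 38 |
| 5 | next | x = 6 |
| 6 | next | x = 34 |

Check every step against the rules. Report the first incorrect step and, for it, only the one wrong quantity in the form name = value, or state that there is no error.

step 3, x = 14

step 1: x = (16*29 + 46) mod 54 = 24 -> in agreement
step 2: x = (16*24 + 46) mod 54 = 52 -> confirmed correct
step 3: x = (16*52 + 46) mod 54 = 14 -> not what was recorded
Conclusion: step 3 carries the first error; the entry should be x = 14.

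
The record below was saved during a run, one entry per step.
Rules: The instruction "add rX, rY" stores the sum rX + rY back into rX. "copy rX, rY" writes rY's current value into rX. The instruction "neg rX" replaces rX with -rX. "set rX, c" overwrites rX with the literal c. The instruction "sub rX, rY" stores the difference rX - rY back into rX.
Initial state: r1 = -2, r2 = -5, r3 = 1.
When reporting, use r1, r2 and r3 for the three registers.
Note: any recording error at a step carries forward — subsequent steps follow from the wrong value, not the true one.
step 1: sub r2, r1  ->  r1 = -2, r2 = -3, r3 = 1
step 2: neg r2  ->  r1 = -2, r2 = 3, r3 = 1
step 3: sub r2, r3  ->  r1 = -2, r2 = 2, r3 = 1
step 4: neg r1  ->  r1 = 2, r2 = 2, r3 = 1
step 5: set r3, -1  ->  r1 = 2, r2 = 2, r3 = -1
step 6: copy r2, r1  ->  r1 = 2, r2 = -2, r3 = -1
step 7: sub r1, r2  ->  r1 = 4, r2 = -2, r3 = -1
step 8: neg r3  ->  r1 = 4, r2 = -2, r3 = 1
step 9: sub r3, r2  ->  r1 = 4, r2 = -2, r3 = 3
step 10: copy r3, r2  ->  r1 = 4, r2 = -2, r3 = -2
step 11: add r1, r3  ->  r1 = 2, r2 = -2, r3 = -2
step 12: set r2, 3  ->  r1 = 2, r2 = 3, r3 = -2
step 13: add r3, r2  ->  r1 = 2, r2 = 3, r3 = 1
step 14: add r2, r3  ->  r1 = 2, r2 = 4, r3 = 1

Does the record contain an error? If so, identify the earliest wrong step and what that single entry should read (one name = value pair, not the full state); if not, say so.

step 6, r2 = 2

step 1: r2 = -5 - -2 = -3 -> confirmed correct
step 2: r2 = -(-3) = 3 -> agrees with the record
step 3: r2 = 3 - 1 = 2 -> same as recorded
step 4: r1 = -(-2) = 2 -> matches
step 5: r3 = -1 -> confirmed correct
step 6: r2 = 2 -> a discrepancy with the record
First deviation found at step 6; the corrected entry is r2 = 2.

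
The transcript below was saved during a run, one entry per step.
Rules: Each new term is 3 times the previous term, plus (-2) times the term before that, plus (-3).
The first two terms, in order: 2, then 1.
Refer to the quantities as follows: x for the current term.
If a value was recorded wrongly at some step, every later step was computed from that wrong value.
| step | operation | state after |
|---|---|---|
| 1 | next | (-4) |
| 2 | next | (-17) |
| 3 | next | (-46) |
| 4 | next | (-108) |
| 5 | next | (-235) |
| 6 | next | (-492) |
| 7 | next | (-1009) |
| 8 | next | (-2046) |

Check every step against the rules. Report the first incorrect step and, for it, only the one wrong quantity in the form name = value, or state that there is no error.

step 4, x = -107

Step 1: x = 3*(1) + (-2)*(2) + (-3) = -4 — checks out.
Step 2: x = 3*(-4) + (-2)*(1) + (-3) = -17 — checks out.
Step 3: x = 3*(-17) + (-2)*(-4) + (-3) = -46 — same as recorded.
Step 4: x = 3*(-46) + (-2)*(-17) + (-3) = -107 — first mismatch against the transcript.
That makes step 4 the first incorrect line — x = -107 is what it should show.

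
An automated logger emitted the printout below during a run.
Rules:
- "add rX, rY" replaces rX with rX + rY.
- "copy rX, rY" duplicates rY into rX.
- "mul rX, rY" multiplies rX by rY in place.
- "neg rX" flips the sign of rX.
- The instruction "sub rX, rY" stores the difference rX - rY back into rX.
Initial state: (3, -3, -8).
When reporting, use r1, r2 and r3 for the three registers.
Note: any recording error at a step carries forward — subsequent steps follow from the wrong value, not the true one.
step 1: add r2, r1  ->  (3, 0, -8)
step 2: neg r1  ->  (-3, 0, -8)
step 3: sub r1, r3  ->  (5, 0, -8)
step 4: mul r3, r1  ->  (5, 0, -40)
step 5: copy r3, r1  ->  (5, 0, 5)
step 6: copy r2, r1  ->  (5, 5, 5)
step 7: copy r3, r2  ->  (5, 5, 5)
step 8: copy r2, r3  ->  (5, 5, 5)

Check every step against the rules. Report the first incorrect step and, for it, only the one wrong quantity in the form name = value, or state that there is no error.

step 1: r2 = -3 + 3 = 0 -> verified
step 2: r1 = -(3) = -3 -> consistent with the printout
step 3: r1 = -3 - -8 = 5 -> verified
step 4: r3 = -8 * 5 = -40 -> same as recorded
step 5: r3 = 5 -> agrees with the printout
step 6: r2 = 5 -> agrees with the printout
step 7: r3 = 5 -> matches
step 8: r2 = 5 -> agrees with the printout
No step deviates from the rules.

no error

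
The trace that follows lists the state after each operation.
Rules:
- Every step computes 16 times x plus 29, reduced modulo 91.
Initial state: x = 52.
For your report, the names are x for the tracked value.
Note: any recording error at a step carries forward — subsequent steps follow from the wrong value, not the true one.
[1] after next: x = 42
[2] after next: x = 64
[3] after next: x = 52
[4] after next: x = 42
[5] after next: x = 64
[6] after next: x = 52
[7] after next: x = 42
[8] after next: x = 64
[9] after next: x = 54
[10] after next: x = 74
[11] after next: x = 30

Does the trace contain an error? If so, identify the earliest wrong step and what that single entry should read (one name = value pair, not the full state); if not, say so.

step 9, x = 52

Recomputing the run from the initial state:
step 1: x = 42
step 2: x = 64
step 3: x = 52
step 4: x = 42
step 5: x = 64
step 6: x = 52
step 7: x = 42
step 8: x = 64
step 9: x = 52
step 10: x = 42
step 11: x = 64
The first disagreement with the trace is at step 9, where the value should be x = 52.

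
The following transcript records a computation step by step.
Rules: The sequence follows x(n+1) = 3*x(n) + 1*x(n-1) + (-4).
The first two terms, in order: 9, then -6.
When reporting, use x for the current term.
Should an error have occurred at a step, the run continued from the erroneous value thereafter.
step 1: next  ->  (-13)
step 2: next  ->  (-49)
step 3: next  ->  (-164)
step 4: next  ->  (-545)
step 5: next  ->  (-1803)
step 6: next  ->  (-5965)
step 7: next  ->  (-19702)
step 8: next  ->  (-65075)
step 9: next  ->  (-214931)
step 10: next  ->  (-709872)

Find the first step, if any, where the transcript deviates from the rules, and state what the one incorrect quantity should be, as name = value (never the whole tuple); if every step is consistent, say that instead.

step 1: x = 3*(-6) + (1)*(9) + (-4) = -13 -> verified
step 2: x = 3*(-13) + (1)*(-6) + (-4) = -49 -> checks out
step 3: x = 3*(-49) + (1)*(-13) + (-4) = -164 -> same as recorded
step 4: x = 3*(-164) + (1)*(-49) + (-4) = -545 -> no discrepancy
step 5: x = 3*(-545) + (1)*(-164) + (-4) = -1803 -> matches
step 6: x = 3*(-1803) + (1)*(-545) + (-4) = -5958 -> a discrepancy with the transcript
First deviation found at step 6; the corrected entry is x = -5958.

step 6, x = -5958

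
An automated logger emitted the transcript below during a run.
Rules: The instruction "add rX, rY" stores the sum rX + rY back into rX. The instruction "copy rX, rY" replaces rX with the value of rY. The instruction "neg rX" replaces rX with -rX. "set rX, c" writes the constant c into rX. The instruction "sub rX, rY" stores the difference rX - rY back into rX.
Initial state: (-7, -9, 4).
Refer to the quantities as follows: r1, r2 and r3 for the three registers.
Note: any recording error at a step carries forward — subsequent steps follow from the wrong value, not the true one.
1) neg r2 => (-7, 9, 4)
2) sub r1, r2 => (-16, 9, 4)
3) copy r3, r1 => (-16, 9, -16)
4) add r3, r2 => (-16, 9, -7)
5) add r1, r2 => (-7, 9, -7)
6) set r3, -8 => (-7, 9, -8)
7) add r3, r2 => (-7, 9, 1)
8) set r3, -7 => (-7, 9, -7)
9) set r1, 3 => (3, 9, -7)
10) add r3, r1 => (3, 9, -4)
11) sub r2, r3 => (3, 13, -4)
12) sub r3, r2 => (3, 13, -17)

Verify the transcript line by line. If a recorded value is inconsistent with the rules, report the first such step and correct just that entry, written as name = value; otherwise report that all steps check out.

no error

step 1: r2 = -(-9) = 9 -> agrees with the transcript
step 2: r1 = -7 - 9 = -16 -> same as recorded
step 3: r3 = -16 -> same as recorded
step 4: r3 = -16 + 9 = -7 -> matches
step 5: r1 = -16 + 9 = -7 -> exactly as logged
step 6: r3 = -8 -> verified
step 7: r3 = -8 + 9 = 1 -> matches
step 8: r3 = -7 -> agrees with the transcript
step 9: r1 = 3 -> verified
step 10: r3 = -7 + 3 = -4 -> same as recorded
step 11: r2 = 9 - -4 = 13 -> checks out
step 12: r3 = -4 - 13 = -17 -> exactly as logged
The whole run recomputes cleanly — no discrepancies.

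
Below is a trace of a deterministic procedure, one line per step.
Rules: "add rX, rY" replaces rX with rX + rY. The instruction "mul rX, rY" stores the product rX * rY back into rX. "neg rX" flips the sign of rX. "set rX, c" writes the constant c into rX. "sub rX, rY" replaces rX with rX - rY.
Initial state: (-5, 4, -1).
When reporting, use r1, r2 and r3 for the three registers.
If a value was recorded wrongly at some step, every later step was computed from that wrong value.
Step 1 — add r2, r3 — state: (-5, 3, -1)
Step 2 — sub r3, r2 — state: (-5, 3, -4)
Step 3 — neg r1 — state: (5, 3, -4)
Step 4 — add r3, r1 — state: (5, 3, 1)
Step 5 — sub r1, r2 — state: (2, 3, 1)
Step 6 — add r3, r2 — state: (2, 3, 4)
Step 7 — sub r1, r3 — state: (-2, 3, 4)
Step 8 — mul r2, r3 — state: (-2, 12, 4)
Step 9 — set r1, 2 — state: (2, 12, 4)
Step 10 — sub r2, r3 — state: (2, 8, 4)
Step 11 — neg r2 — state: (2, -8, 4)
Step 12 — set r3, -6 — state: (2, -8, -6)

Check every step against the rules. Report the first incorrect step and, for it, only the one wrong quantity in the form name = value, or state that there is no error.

Recomputing the run from the initial state:
step 1: r1 = -5, r2 = 3, r3 = -1
step 2: r1 = -5, r2 = 3, r3 = -4
step 3: r1 = 5, r2 = 3, r3 = -4
step 4: r1 = 5, r2 = 3, r3 = 1
step 5: r1 = 2, r2 = 3, r3 = 1
step 6: r1 = 2, r2 = 3, r3 = 4
step 7: r1 = -2, r2 = 3, r3 = 4
step 8: r1 = -2, r2 = 12, r3 = 4
step 9: r1 = 2, r2 = 12, r3 = 4
step 10: r1 = 2, r2 = 8, r3 = 4
step 11: r1 = 2, r2 = -8, r3 = 4
step 12: r1 = 2, r2 = -8, r3 = -6
This matches the trace at every step.

no error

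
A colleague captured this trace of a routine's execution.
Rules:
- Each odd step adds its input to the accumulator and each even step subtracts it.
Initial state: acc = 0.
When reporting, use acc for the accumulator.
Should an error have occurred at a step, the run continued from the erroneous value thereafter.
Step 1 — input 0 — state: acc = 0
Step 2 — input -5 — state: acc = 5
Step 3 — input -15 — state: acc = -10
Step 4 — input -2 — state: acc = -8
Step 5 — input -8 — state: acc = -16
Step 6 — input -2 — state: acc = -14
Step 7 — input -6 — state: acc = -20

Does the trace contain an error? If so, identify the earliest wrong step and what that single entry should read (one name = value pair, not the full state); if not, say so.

no error

Recomputing the run from the initial state:
step 1: acc = 0
step 2: acc = 5
step 3: acc = -10
step 4: acc = -8
step 5: acc = -16
step 6: acc = -14
step 7: acc = -20
This matches the trace at every step.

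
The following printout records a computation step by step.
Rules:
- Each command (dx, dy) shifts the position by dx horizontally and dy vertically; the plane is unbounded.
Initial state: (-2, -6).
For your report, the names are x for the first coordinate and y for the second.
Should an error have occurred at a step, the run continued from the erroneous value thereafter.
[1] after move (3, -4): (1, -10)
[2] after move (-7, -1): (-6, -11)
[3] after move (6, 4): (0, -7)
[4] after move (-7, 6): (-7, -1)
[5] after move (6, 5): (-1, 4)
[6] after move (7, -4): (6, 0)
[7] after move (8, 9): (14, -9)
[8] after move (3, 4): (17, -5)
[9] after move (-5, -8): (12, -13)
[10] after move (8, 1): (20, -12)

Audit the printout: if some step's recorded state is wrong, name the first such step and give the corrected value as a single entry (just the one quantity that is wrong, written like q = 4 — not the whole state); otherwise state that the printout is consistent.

step 7, y = 9

step 1: x = -2 + (3) = 1, y = -6 + (-4) = -10 -> no discrepancy
step 2: x = 1 + (-7) = -6, y = -10 + (-1) = -11 -> same as recorded
step 3: x = -6 + (6) = 0, y = -11 + (4) = -7 -> verified
step 4: x = 0 + (-7) = -7, y = -7 + (6) = -1 -> agrees with the printout
step 5: x = -7 + (6) = -1, y = -1 + (5) = 4 -> consistent with the printout
step 6: x = -1 + (7) = 6, y = 4 + (-4) = 0 -> matches
step 7: x = 6 + (8) = 14, y = 0 + (9) = 9 -> the printout has a different value
First deviation found at step 7; the corrected entry is y = 9.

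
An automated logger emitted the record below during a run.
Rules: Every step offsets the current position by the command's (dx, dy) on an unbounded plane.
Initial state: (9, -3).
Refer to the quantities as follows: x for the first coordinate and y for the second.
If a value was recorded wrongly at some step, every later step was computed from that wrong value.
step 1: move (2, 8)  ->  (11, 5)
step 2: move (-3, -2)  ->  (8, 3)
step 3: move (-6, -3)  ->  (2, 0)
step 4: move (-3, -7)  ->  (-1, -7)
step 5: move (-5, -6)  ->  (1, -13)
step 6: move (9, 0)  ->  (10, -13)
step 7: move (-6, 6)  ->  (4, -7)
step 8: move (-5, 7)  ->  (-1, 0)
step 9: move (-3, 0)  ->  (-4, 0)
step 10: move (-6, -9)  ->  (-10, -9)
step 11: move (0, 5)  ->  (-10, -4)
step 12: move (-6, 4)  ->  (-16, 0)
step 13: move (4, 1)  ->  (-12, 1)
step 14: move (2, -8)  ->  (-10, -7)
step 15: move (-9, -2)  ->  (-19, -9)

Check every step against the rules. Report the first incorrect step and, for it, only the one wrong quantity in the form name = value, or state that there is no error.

step 1: x = 9 + (2) = 11, y = -3 + (8) = 5 -> no discrepancy
step 2: x = 11 + (-3) = 8, y = 5 + (-2) = 3 -> exactly as logged
step 3: x = 8 + (-6) = 2, y = 3 + (-3) = 0 -> same as recorded
step 4: x = 2 + (-3) = -1, y = 0 + (-7) = -7 -> exactly as logged
step 5: x = -1 + (-5) = -6, y = -7 + (-6) = -13 -> a discrepancy with the record
So the first discrepancy is step 5, where the right value is x = -6.

step 5, x = -6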